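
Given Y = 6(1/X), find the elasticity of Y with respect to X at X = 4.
Elasticity = -1

Elasticity = (dY/dX) · (X/Y)

dY/dX = -6/X²
At X = 4: dY/dX = -3/8, Y = 3/2

Elasticity = (-3/8) · (4 / (3/2)) = -1

Interpretation: for a small percentage change in X, the percentage change in Y is approximately -1.00 times as large.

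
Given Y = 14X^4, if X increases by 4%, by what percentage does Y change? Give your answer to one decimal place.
17.0%

For Y = 14X^4:
If X → X(1 + 0.04)
Then Y → Y · (1 + 0.04)^4
     ≈ Y · 1.1699

Percentage change = ((1 + 0.04)^4 − 1) × 100% ≈ 17.0%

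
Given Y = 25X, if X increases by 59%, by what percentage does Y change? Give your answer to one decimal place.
59.0%

For Y = 25X:
If X → X(1 + 0.59)
Then Y → Y · (1 + 0.59)^1
     = Y · 1.5900

Percentage change = ((1 + 0.59)^1 − 1) × 100% = 59.0%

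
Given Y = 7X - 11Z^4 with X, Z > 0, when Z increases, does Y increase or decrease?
Y decreases

Taking the partial derivative:
∂Y/∂Z = -44Z^3

∂Y/∂Z = -44Z^3 < 0 (assuming positive values)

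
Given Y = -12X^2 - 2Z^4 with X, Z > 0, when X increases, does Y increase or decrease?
Y decreases

Taking the partial derivative:
∂Y/∂X = -24X

∂Y/∂X = -24X < 0 (assuming positive values)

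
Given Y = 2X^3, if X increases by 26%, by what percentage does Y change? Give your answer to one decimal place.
100.0%

For Y = 2X^3:
If X → X(1 + 0.26)
Then Y → Y · (1 + 0.26)^3
     ≈ Y · 2.0004

Percentage change = ((1 + 0.26)^3 − 1) × 100% ≈ 100.0%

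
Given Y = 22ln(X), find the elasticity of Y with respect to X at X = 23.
Elasticity = 1/ln(23) ≈ 0.3189

Elasticity = (dY/dX) · (X/Y)

dY/dX = 22/X
At X = 23: dY/dX = 22/23, Y = 22·ln(23)

Elasticity = (22/23) · (23 / (22·ln(23))) = 1/ln(23) ≈ 0.3189

Interpretation: for a small percentage change in X, the percentage change in Y is approximately 0.32 times as large.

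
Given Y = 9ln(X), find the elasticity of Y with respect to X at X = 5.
Elasticity = 1/ln(5) ≈ 0.6213

Elasticity = (dY/dX) · (X/Y)

dY/dX = 9/X
At X = 5: dY/dX = 9/5, Y = 9·ln(5)

Elasticity = (9/5) · (5 / (9·ln(5))) = 1/ln(5) ≈ 0.6213

Interpretation: for a small percentage change in X, the percentage change in Y is approximately 0.62 times as large.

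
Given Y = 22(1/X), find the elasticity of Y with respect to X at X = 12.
Elasticity = -1

Elasticity = (dY/dX) · (X/Y)

dY/dX = -22/X²
At X = 12: dY/dX = -11/72, Y = 11/6

Elasticity = (-11/72) · (12 / (11/6)) = -1

Interpretation: for a small percentage change in X, the percentage change in Y is approximately -1.00 times as large.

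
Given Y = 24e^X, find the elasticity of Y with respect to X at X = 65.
Elasticity = 65

Elasticity = (dY/dX) · (X/Y)

dY/dX = 24·e^X
At X = 65: dY/dX = 24·e^65, Y = 24·e^65

Elasticity = (24·e^65) · (65 / (24·e^65)) = 65

Interpretation: for a small percentage change in X, the percentage change in Y is approximately 65.00 times as large.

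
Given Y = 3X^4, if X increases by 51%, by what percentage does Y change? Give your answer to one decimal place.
419.9%

For Y = 3X^4:
If X → X(1 + 0.51)
Then Y → Y · (1 + 0.51)^4
     ≈ Y · 5.1989

Percentage change = ((1 + 0.51)^4 − 1) × 100% ≈ 419.9%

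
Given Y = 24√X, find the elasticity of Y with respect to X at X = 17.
Elasticity = 1/2

Elasticity = (dY/dX) · (X/Y)

dY/dX = 12/√X
At X = 17: dY/dX = 12·√17/17, Y = 24·√17

Elasticity = (12·√17/17) · (17 / (24·√17)) = 1/2

Interpretation: for a small percentage change in X, the percentage change in Y is approximately 0.50 times as large.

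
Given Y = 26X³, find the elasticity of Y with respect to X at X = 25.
Elasticity = 3

Elasticity = (dY/dX) · (X/Y)

dY/dX = 78·X²
At X = 25: dY/dX = 48750, Y = 406250

Elasticity = 48750 · (25 / 406250) = 3

Interpretation: for a small percentage change in X, the percentage change in Y is approximately 3.00 times as large.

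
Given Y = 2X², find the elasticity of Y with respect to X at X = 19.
Elasticity = 2

Elasticity = (dY/dX) · (X/Y)

dY/dX = 4·X
At X = 19: dY/dX = 76, Y = 722

Elasticity = 76 · (19 / 722) = 2

Interpretation: for a small percentage change in X, the percentage change in Y is approximately 2.00 times as large.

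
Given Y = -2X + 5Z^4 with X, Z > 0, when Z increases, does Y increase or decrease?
Y increases

Taking the partial derivative:
∂Y/∂Z = 20Z^3

∂Y/∂Z = 20Z^3 > 0 (assuming positive values)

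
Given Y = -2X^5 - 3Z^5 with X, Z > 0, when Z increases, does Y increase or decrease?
Y decreases

Taking the partial derivative:
∂Y/∂Z = -15Z^4

∂Y/∂Z = -15Z^4 < 0 (assuming positive values)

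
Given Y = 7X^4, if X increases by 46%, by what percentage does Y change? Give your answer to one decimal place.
354.4%

For Y = 7X^4:
If X → X(1 + 0.46)
Then Y → Y · (1 + 0.46)^4
     ≈ Y · 4.5437

Percentage change = ((1 + 0.46)^4 − 1) × 100% ≈ 354.4%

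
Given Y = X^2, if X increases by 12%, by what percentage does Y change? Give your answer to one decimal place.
25.4%

For Y = X^2:
If X → X(1 + 0.12)
Then Y → Y · (1 + 0.12)^2
     = Y · 1.2544

Percentage change = ((1 + 0.12)^2 − 1) × 100% ≈ 25.4%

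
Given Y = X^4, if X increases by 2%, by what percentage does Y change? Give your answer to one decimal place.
8.2%

For Y = X^4:
If X → X(1 + 0.02)
Then Y → Y · (1 + 0.02)^4
     ≈ Y · 1.0824

Percentage change = ((1 + 0.02)^4 − 1) × 100% ≈ 8.2%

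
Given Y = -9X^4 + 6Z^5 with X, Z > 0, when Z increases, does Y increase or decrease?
Y increases

Taking the partial derivative:
∂Y/∂Z = 30Z^4

∂Y/∂Z = 30Z^4 > 0 (assuming positive values)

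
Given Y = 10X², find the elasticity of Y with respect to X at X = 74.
Elasticity = 2

Elasticity = (dY/dX) · (X/Y)

dY/dX = 20·X
At X = 74: dY/dX = 1480, Y = 54760

Elasticity = 1480 · (74 / 54760) = 2

Interpretation: for a small percentage change in X, the percentage change in Y is approximately 2.00 times as large.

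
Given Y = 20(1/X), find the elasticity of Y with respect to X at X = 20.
Elasticity = -1

Elasticity = (dY/dX) · (X/Y)

dY/dX = -20/X²
At X = 20: dY/dX = -1/20, Y = 1

Elasticity = (-1/20) · (20 / 1) = -1

Interpretation: for a small percentage change in X, the percentage change in Y is approximately -1.00 times as large.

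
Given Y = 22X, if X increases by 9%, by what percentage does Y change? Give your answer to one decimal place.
9.0%

For Y = 22X:
If X → X(1 + 0.09)
Then Y → Y · (1 + 0.09)^1
     = Y · 1.0900

Percentage change = ((1 + 0.09)^1 − 1) × 100% = 9.0%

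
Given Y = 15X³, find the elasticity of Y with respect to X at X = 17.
Elasticity = 3

Elasticity = (dY/dX) · (X/Y)

dY/dX = 45·X²
At X = 17: dY/dX = 13005, Y = 73695

Elasticity = 13005 · (17 / 73695) = 3

Interpretation: for a small percentage change in X, the percentage change in Y is approximately 3.00 times as large.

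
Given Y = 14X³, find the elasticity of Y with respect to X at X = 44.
Elasticity = 3

Elasticity = (dY/dX) · (X/Y)

dY/dX = 42·X²
At X = 44: dY/dX = 81312, Y = 1192576

Elasticity = 81312 · (44 / 1192576) = 3

Interpretation: for a small percentage change in X, the percentage change in Y is approximately 3.00 times as large.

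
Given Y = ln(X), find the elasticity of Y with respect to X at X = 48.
Elasticity = 1/ln(48) ≈ 0.2583

Elasticity = (dY/dX) · (X/Y)

dY/dX = 1/X
At X = 48: dY/dX = 1/48, Y = ln(48)

Elasticity = (1/48) · (48 / (ln(48))) = 1/ln(48) ≈ 0.2583

Interpretation: for a small percentage change in X, the percentage change in Y is approximately 0.26 times as large.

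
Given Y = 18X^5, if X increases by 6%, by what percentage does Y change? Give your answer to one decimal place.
33.8%

For Y = 18X^5:
If X → X(1 + 0.06)
Then Y → Y · (1 + 0.06)^5
     ≈ Y · 1.3382

Percentage change = ((1 + 0.06)^5 − 1) × 100% ≈ 33.8%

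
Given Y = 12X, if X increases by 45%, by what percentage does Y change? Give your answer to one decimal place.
45.0%

For Y = 12X:
If X → X(1 + 0.45)
Then Y → Y · (1 + 0.45)^1
     = Y · 1.4500

Percentage change = ((1 + 0.45)^1 − 1) × 100% = 45.0%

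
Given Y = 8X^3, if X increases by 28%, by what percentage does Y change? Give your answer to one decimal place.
109.7%

For Y = 8X^3:
If X → X(1 + 0.28)
Then Y → Y · (1 + 0.28)^3
     ≈ Y · 2.0972

Percentage change = ((1 + 0.28)^3 − 1) × 100% ≈ 109.7%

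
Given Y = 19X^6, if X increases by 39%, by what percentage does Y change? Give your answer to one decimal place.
621.3%

For Y = 19X^6:
If X → X(1 + 0.39)
Then Y → Y · (1 + 0.39)^6
     ≈ Y · 7.2125

Percentage change = ((1 + 0.39)^6 − 1) × 100% ≈ 621.3%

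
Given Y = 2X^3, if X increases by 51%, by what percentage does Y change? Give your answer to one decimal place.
244.3%

For Y = 2X^3:
If X → X(1 + 0.51)
Then Y → Y · (1 + 0.51)^3
     ≈ Y · 3.4430

Percentage change = ((1 + 0.51)^3 − 1) × 100% ≈ 244.3%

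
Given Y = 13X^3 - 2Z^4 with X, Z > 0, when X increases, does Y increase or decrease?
Y increases

Taking the partial derivative:
∂Y/∂X = 39X^2

∂Y/∂X = 39X^2 > 0 (assuming positive values)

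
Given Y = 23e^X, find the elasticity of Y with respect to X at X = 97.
Elasticity = 97

Elasticity = (dY/dX) · (X/Y)

dY/dX = 23·e^X
At X = 97: dY/dX = 23·e^97, Y = 23·e^97

Elasticity = (23·e^97) · (97 / (23·e^97)) = 97

Interpretation: for a small percentage change in X, the percentage change in Y is approximately 97.00 times as large.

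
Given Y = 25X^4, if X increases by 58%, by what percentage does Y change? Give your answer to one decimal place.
523.2%

For Y = 25X^4:
If X → X(1 + 0.58)
Then Y → Y · (1 + 0.58)^4
     ≈ Y · 6.2320

Percentage change = ((1 + 0.58)^4 − 1) × 100% ≈ 523.2%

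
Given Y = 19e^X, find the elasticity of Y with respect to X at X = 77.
Elasticity = 77

Elasticity = (dY/dX) · (X/Y)

dY/dX = 19·e^X
At X = 77: dY/dX = 19·e^77, Y = 19·e^77

Elasticity = (19·e^77) · (77 / (19·e^77)) = 77

Interpretation: for a small percentage change in X, the percentage change in Y is approximately 77.00 times as large.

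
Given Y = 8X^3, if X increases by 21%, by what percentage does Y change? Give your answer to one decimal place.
77.2%

For Y = 8X^3:
If X → X(1 + 0.21)
Then Y → Y · (1 + 0.21)^3
     ≈ Y · 1.7716

Percentage change = ((1 + 0.21)^3 − 1) × 100% ≈ 77.2%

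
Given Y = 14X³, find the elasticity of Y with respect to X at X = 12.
Elasticity = 3

Elasticity = (dY/dX) · (X/Y)

dY/dX = 42·X²
At X = 12: dY/dX = 6048, Y = 24192

Elasticity = 6048 · (12 / 24192) = 3

Interpretation: for a small percentage change in X, the percentage change in Y is approximately 3.00 times as large.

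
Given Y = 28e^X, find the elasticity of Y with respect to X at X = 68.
Elasticity = 68

Elasticity = (dY/dX) · (X/Y)

dY/dX = 28·e^X
At X = 68: dY/dX = 28·e^68, Y = 28·e^68

Elasticity = (28·e^68) · (68 / (28·e^68)) = 68

Interpretation: for a small percentage change in X, the percentage change in Y is approximately 68.00 times as large.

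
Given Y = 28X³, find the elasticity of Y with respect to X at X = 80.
Elasticity = 3

Elasticity = (dY/dX) · (X/Y)

dY/dX = 84·X²
At X = 80: dY/dX = 537600, Y = 14336000

Elasticity = 537600 · (80 / 14336000) = 3

Interpretation: for a small percentage change in X, the percentage change in Y is approximately 3.00 times as large.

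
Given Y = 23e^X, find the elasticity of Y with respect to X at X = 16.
Elasticity = 16

Elasticity = (dY/dX) · (X/Y)

dY/dX = 23·e^X
At X = 16: dY/dX = 23·e^16, Y = 23·e^16

Elasticity = (23·e^16) · (16 / (23·e^16)) = 16

Interpretation: for a small percentage change in X, the percentage change in Y is approximately 16.00 times as large.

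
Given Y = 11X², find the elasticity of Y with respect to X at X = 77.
Elasticity = 2

Elasticity = (dY/dX) · (X/Y)

dY/dX = 22·X
At X = 77: dY/dX = 1694, Y = 65219

Elasticity = 1694 · (77 / 65219) = 2

Interpretation: for a small percentage change in X, the percentage change in Y is approximately 2.00 times as large.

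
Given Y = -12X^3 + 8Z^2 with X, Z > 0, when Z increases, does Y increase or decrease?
Y increases

Taking the partial derivative:
∂Y/∂Z = 16Z

∂Y/∂Z = 16Z > 0 (assuming positive values)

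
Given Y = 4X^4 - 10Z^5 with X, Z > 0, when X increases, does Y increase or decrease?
Y increases

Taking the partial derivative:
∂Y/∂X = 16X^3

∂Y/∂X = 16X^3 > 0 (assuming positive values)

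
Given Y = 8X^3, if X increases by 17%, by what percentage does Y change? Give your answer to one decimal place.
60.2%

For Y = 8X^3:
If X → X(1 + 0.17)
Then Y → Y · (1 + 0.17)^3
     ≈ Y · 1.6016

Percentage change = ((1 + 0.17)^3 − 1) × 100% ≈ 60.2%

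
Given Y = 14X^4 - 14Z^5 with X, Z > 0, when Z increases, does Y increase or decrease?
Y decreases

Taking the partial derivative:
∂Y/∂Z = -70Z^4

∂Y/∂Z = -70Z^4 < 0 (assuming positive values)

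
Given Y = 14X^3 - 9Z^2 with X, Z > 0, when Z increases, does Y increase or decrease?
Y decreases

Taking the partial derivative:
∂Y/∂Z = -18Z

∂Y/∂Z = -18Z < 0 (assuming positive values)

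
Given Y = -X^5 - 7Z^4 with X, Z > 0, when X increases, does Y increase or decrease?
Y decreases

Taking the partial derivative:
∂Y/∂X = -5X^4

∂Y/∂X = -5X^4 < 0 (assuming positive values)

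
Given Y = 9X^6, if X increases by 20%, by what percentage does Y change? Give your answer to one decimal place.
198.6%

For Y = 9X^6:
If X → X(1 + 0.2)
Then Y → Y · (1 + 0.2)^6
     ≈ Y · 2.9860

Percentage change = ((1 + 0.2)^6 − 1) × 100% ≈ 198.6%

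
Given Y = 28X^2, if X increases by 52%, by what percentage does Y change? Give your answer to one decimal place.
131.0%

For Y = 28X^2:
If X → X(1 + 0.52)
Then Y → Y · (1 + 0.52)^2
     = Y · 2.3104

Percentage change = ((1 + 0.52)^2 − 1) × 100% ≈ 131.0%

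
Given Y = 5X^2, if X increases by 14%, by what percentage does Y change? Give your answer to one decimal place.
30.0%

For Y = 5X^2:
If X → X(1 + 0.14)
Then Y → Y · (1 + 0.14)^2
     = Y · 1.2996

Percentage change = ((1 + 0.14)^2 − 1) × 100% ≈ 30.0%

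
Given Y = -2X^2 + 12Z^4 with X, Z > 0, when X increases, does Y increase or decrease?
Y decreases

Taking the partial derivative:
∂Y/∂X = -4X

∂Y/∂X = -4X < 0 (assuming positive values)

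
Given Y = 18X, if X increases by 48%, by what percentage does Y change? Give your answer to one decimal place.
48.0%

For Y = 18X:
If X → X(1 + 0.48)
Then Y → Y · (1 + 0.48)^1
     = Y · 1.4800

Percentage change = ((1 + 0.48)^1 − 1) × 100% = 48.0%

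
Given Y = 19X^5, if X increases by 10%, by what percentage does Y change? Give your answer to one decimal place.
61.1%

For Y = 19X^5:
If X → X(1 + 0.1)
Then Y → Y · (1 + 0.1)^5
     ≈ Y · 1.6105

Percentage change = ((1 + 0.1)^5 − 1) × 100% ≈ 61.1%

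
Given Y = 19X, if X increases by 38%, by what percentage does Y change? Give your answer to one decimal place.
38.0%

For Y = 19X:
If X → X(1 + 0.38)
Then Y → Y · (1 + 0.38)^1
     = Y · 1.3800

Percentage change = ((1 + 0.38)^1 − 1) × 100% = 38.0%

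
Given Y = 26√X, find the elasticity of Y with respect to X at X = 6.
Elasticity = 1/2

Elasticity = (dY/dX) · (X/Y)

dY/dX = 13/√X
At X = 6: dY/dX = 13·√6/6, Y = 26·√6

Elasticity = (13·√6/6) · (6 / (26·√6)) = 1/2

Interpretation: for a small percentage change in X, the percentage change in Y is approximately 0.50 times as large.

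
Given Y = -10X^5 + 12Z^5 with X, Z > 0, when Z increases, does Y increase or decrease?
Y increases

Taking the partial derivative:
∂Y/∂Z = 60Z^4

∂Y/∂Z = 60Z^4 > 0 (assuming positive values)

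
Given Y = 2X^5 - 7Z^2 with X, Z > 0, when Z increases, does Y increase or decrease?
Y decreases

Taking the partial derivative:
∂Y/∂Z = -14Z

∂Y/∂Z = -14Z < 0 (assuming positive values)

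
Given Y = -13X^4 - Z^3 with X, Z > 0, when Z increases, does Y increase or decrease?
Y decreases

Taking the partial derivative:
∂Y/∂Z = -3Z^2

∂Y/∂Z = -3Z^2 < 0 (assuming positive values)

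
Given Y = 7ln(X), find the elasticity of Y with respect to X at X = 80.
Elasticity = 1/ln(80) ≈ 0.2282

Elasticity = (dY/dX) · (X/Y)

dY/dX = 7/X
At X = 80: dY/dX = 7/80, Y = 7·ln(80)

Elasticity = (7/80) · (80 / (7·ln(80))) = 1/ln(80) ≈ 0.2282

Interpretation: for a small percentage change in X, the percentage change in Y is approximately 0.23 times as large.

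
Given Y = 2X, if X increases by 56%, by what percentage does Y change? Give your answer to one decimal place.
56.0%

For Y = 2X:
If X → X(1 + 0.56)
Then Y → Y · (1 + 0.56)^1
     = Y · 1.5600

Percentage change = ((1 + 0.56)^1 − 1) × 100% = 56.0%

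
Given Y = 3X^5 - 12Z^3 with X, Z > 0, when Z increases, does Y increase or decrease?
Y decreases

Taking the partial derivative:
∂Y/∂Z = -36Z^2

∂Y/∂Z = -36Z^2 < 0 (assuming positive values)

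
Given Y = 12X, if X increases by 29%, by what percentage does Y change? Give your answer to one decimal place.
29.0%

For Y = 12X:
If X → X(1 + 0.29)
Then Y → Y · (1 + 0.29)^1
     = Y · 1.2900

Percentage change = ((1 + 0.29)^1 − 1) × 100% = 29.0%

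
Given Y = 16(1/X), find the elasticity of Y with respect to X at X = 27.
Elasticity = -1

Elasticity = (dY/dX) · (X/Y)

dY/dX = -16/X²
At X = 27: dY/dX = -16/729, Y = 16/27

Elasticity = (-16/729) · (27 / (16/27)) = -1

Interpretation: for a small percentage change in X, the percentage change in Y is approximately -1.00 times as large.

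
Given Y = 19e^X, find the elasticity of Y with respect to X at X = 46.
Elasticity = 46

Elasticity = (dY/dX) · (X/Y)

dY/dX = 19·e^X
At X = 46: dY/dX = 19·e^46, Y = 19·e^46

Elasticity = (19·e^46) · (46 / (19·e^46)) = 46

Interpretation: for a small percentage change in X, the percentage change in Y is approximately 46.00 times as large.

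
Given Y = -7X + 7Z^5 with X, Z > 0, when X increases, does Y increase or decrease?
Y decreases

Taking the partial derivative:
∂Y/∂X = -7

∂Y/∂X = -7 < 0 (assuming positive values)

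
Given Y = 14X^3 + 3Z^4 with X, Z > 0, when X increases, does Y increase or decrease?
Y increases

Taking the partial derivative:
∂Y/∂X = 42X^2

∂Y/∂X = 42X^2 > 0 (assuming positive values)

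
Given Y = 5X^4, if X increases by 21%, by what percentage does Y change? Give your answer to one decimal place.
114.4%

For Y = 5X^4:
If X → X(1 + 0.21)
Then Y → Y · (1 + 0.21)^4
     ≈ Y · 2.1436

Percentage change = ((1 + 0.21)^4 − 1) × 100% ≈ 114.4%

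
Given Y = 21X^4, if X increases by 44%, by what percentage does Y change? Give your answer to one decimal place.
330.0%

For Y = 21X^4:
If X → X(1 + 0.44)
Then Y → Y · (1 + 0.44)^4
     ≈ Y · 4.2998

Percentage change = ((1 + 0.44)^4 − 1) × 100% ≈ 330.0%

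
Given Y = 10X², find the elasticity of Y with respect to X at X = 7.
Elasticity = 2

Elasticity = (dY/dX) · (X/Y)

dY/dX = 20·X
At X = 7: dY/dX = 140, Y = 490

Elasticity = 140 · (7 / 490) = 2

Interpretation: for a small percentage change in X, the percentage change in Y is approximately 2.00 times as large.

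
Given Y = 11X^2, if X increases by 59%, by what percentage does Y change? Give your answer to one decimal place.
152.8%

For Y = 11X^2:
If X → X(1 + 0.59)
Then Y → Y · (1 + 0.59)^2
     = Y · 2.5281

Percentage change = ((1 + 0.59)^2 − 1) × 100% ≈ 152.8%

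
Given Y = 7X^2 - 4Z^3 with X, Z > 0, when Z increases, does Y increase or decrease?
Y decreases

Taking the partial derivative:
∂Y/∂Z = -12Z^2

∂Y/∂Z = -12Z^2 < 0 (assuming positive values)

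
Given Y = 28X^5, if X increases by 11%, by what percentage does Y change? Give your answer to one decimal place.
68.5%

For Y = 28X^5:
If X → X(1 + 0.11)
Then Y → Y · (1 + 0.11)^5
     ≈ Y · 1.6851

Percentage change = ((1 + 0.11)^5 − 1) × 100% ≈ 68.5%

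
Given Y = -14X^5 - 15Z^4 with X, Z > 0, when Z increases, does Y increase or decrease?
Y decreases

Taking the partial derivative:
∂Y/∂Z = -60Z^3

∂Y/∂Z = -60Z^3 < 0 (assuming positive values)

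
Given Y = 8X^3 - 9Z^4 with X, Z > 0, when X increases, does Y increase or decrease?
Y increases

Taking the partial derivative:
∂Y/∂X = 24X^2

∂Y/∂X = 24X^2 > 0 (assuming positive values)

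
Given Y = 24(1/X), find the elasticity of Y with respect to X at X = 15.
Elasticity = -1

Elasticity = (dY/dX) · (X/Y)

dY/dX = -24/X²
At X = 15: dY/dX = -8/75, Y = 8/5

Elasticity = (-8/75) · (15 / (8/5)) = -1

Interpretation: for a small percentage change in X, the percentage change in Y is approximately -1.00 times as large.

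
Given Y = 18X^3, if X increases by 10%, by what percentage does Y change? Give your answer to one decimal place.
33.1%

For Y = 18X^3:
If X → X(1 + 0.1)
Then Y → Y · (1 + 0.1)^3
     = Y · 1.3310

Percentage change = ((1 + 0.1)^3 − 1) × 100% = 33.1%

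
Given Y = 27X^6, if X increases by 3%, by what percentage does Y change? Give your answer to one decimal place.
19.4%

For Y = 27X^6:
If X → X(1 + 0.03)
Then Y → Y · (1 + 0.03)^6
     ≈ Y · 1.1941

Percentage change = ((1 + 0.03)^6 − 1) × 100% ≈ 19.4%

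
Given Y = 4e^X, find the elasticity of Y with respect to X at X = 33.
Elasticity = 33

Elasticity = (dY/dX) · (X/Y)

dY/dX = 4·e^X
At X = 33: dY/dX = 4·e^33, Y = 4·e^33

Elasticity = (4·e^33) · (33 / (4·e^33)) = 33

Interpretation: for a small percentage change in X, the percentage change in Y is approximately 33.00 times as large.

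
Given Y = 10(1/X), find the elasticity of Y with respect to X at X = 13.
Elasticity = -1

Elasticity = (dY/dX) · (X/Y)

dY/dX = -10/X²
At X = 13: dY/dX = -10/169, Y = 10/13

Elasticity = (-10/169) · (13 / (10/13)) = -1

Interpretation: for a small percentage change in X, the percentage change in Y is approximately -1.00 times as large.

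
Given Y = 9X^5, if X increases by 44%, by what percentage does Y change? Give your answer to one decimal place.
519.2%

For Y = 9X^5:
If X → X(1 + 0.44)
Then Y → Y · (1 + 0.44)^5
     ≈ Y · 6.1917

Percentage change = ((1 + 0.44)^5 − 1) × 100% ≈ 519.2%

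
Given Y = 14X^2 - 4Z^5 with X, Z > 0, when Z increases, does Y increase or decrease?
Y decreases

Taking the partial derivative:
∂Y/∂Z = -20Z^4

∂Y/∂Z = -20Z^4 < 0 (assuming positive values)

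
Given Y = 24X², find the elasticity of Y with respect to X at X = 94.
Elasticity = 2

Elasticity = (dY/dX) · (X/Y)

dY/dX = 48·X
At X = 94: dY/dX = 4512, Y = 212064

Elasticity = 4512 · (94 / 212064) = 2

Interpretation: for a small percentage change in X, the percentage change in Y is approximately 2.00 times as large.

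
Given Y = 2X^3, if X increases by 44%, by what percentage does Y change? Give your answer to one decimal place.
198.6%

For Y = 2X^3:
If X → X(1 + 0.44)
Then Y → Y · (1 + 0.44)^3
     ≈ Y · 2.9860

Percentage change = ((1 + 0.44)^3 − 1) × 100% ≈ 198.6%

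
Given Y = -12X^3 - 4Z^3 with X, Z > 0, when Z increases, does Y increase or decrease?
Y decreases

Taking the partial derivative:
∂Y/∂Z = -12Z^2

∂Y/∂Z = -12Z^2 < 0 (assuming positive values)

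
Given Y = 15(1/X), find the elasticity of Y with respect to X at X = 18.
Elasticity = -1

Elasticity = (dY/dX) · (X/Y)

dY/dX = -15/X²
At X = 18: dY/dX = -5/108, Y = 5/6

Elasticity = (-5/108) · (18 / (5/6)) = -1

Interpretation: for a small percentage change in X, the percentage change in Y is approximately -1.00 times as large.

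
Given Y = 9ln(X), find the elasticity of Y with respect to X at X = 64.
Elasticity = 1/ln(64) ≈ 0.2404

Elasticity = (dY/dX) · (X/Y)

dY/dX = 9/X
At X = 64: dY/dX = 9/64, Y = 9·ln(64)

Elasticity = (9/64) · (64 / (9·ln(64))) = 1/ln(64) ≈ 0.2404

Interpretation: for a small percentage change in X, the percentage change in Y is approximately 0.24 times as large.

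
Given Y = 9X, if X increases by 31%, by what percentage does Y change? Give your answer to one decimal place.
31.0%

For Y = 9X:
If X → X(1 + 0.31)
Then Y → Y · (1 + 0.31)^1
     = Y · 1.3100

Percentage change = ((1 + 0.31)^1 − 1) × 100% = 31.0%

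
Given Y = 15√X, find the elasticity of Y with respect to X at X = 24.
Elasticity = 1/2

Elasticity = (dY/dX) · (X/Y)

dY/dX = 15/(2·√X)
At X = 24: dY/dX = 5·√6/8, Y = 30·√6

Elasticity = (5·√6/8) · (24 / (30·√6)) = 1/2

Interpretation: for a small percentage change in X, the percentage change in Y is approximately 0.50 times as large.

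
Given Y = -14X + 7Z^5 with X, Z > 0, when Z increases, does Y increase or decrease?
Y increases

Taking the partial derivative:
∂Y/∂Z = 35Z^4

∂Y/∂Z = 35Z^4 > 0 (assuming positive values)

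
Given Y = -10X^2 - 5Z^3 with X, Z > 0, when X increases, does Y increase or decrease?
Y decreases

Taking the partial derivative:
∂Y/∂X = -20X

∂Y/∂X = -20X < 0 (assuming positive values)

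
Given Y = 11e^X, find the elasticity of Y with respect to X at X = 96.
Elasticity = 96

Elasticity = (dY/dX) · (X/Y)

dY/dX = 11·e^X
At X = 96: dY/dX = 11·e^96, Y = 11·e^96

Elasticity = (11·e^96) · (96 / (11·e^96)) = 96

Interpretation: for a small percentage change in X, the percentage change in Y is approximately 96.00 times as large.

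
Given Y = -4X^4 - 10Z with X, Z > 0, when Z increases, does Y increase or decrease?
Y decreases

Taking the partial derivative:
∂Y/∂Z = -10

∂Y/∂Z = -10 < 0 (assuming positive values)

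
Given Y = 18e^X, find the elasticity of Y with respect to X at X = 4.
Elasticity = 4

Elasticity = (dY/dX) · (X/Y)

dY/dX = 18·e^X
At X = 4: dY/dX = 18·e^4, Y = 18·e^4

Elasticity = (18·e^4) · (4 / (18·e^4)) = 4

Interpretation: for a small percentage change in X, the percentage change in Y is approximately 4.00 times as large.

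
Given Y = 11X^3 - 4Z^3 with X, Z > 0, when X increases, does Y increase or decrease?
Y increases

Taking the partial derivative:
∂Y/∂X = 33X^2

∂Y/∂X = 33X^2 > 0 (assuming positive values)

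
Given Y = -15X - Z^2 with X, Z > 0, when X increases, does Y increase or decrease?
Y decreases

Taking the partial derivative:
∂Y/∂X = -15

∂Y/∂X = -15 < 0 (assuming positive values)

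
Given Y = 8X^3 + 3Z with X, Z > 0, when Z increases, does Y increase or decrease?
Y increases

Taking the partial derivative:
∂Y/∂Z = 3

∂Y/∂Z = 3 > 0 (assuming positive values)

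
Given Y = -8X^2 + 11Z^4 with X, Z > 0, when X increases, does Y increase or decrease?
Y decreases

Taking the partial derivative:
∂Y/∂X = -16X

∂Y/∂X = -16X < 0 (assuming positive values)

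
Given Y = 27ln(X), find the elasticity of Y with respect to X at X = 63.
Elasticity = 1/ln(63) ≈ 0.2414

Elasticity = (dY/dX) · (X/Y)

dY/dX = 27/X
At X = 63: dY/dX = 3/7, Y = 27·ln(63)

Elasticity = (3/7) · (63 / (27·ln(63))) = 1/ln(63) ≈ 0.2414

Interpretation: for a small percentage change in X, the percentage change in Y is approximately 0.24 times as large.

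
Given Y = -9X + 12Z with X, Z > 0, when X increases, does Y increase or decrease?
Y decreases

Taking the partial derivative:
∂Y/∂X = -9

∂Y/∂X = -9 < 0 (assuming positive values)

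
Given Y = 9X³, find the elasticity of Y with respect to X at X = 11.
Elasticity = 3

Elasticity = (dY/dX) · (X/Y)

dY/dX = 27·X²
At X = 11: dY/dX = 3267, Y = 11979

Elasticity = 3267 · (11 / 11979) = 3

Interpretation: for a small percentage change in X, the percentage change in Y is approximately 3.00 times as large.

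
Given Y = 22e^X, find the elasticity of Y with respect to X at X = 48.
Elasticity = 48

Elasticity = (dY/dX) · (X/Y)

dY/dX = 22·e^X
At X = 48: dY/dX = 22·e^48, Y = 22·e^48

Elasticity = (22·e^48) · (48 / (22·e^48)) = 48

Interpretation: for a small percentage change in X, the percentage change in Y is approximately 48.00 times as large.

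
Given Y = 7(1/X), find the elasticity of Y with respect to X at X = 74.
Elasticity = -1

Elasticity = (dY/dX) · (X/Y)

dY/dX = -7/X²
At X = 74: dY/dX = -7/5476, Y = 7/74

Elasticity = (-7/5476) · (74 / (7/74)) = -1

Interpretation: for a small percentage change in X, the percentage change in Y is approximately -1.00 times as large.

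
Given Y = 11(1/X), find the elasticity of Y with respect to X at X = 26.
Elasticity = -1

Elasticity = (dY/dX) · (X/Y)

dY/dX = -11/X²
At X = 26: dY/dX = -11/676, Y = 11/26

Elasticity = (-11/676) · (26 / (11/26)) = -1

Interpretation: for a small percentage change in X, the percentage change in Y is approximately -1.00 times as large.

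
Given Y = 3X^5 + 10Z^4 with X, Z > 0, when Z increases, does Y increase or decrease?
Y increases

Taking the partial derivative:
∂Y/∂Z = 40Z^3

∂Y/∂Z = 40Z^3 > 0 (assuming positive values)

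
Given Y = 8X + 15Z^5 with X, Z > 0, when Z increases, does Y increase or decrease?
Y increases

Taking the partial derivative:
∂Y/∂Z = 75Z^4

∂Y/∂Z = 75Z^4 > 0 (assuming positive values)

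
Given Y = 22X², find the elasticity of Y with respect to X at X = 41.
Elasticity = 2

Elasticity = (dY/dX) · (X/Y)

dY/dX = 44·X
At X = 41: dY/dX = 1804, Y = 36982

Elasticity = 1804 · (41 / 36982) = 2

Interpretation: for a small percentage change in X, the percentage change in Y is approximately 2.00 times as large.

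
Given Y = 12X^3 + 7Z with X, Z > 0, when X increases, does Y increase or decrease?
Y increases

Taking the partial derivative:
∂Y/∂X = 36X^2

∂Y/∂X = 36X^2 > 0 (assuming positive values)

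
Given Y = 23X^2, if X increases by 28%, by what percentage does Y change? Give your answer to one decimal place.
63.8%

For Y = 23X^2:
If X → X(1 + 0.28)
Then Y → Y · (1 + 0.28)^2
     = Y · 1.6384

Percentage change = ((1 + 0.28)^2 − 1) × 100% ≈ 63.8%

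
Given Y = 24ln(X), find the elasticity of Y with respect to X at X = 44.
Elasticity = 1/ln(44) ≈ 0.2643

Elasticity = (dY/dX) · (X/Y)

dY/dX = 24/X
At X = 44: dY/dX = 6/11, Y = 24·ln(44)

Elasticity = (6/11) · (44 / (24·ln(44))) = 1/ln(44) ≈ 0.2643

Interpretation: for a small percentage change in X, the percentage change in Y is approximately 0.26 times as large.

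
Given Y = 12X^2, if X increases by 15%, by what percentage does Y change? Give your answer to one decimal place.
32.3%

For Y = 12X^2:
If X → X(1 + 0.15)
Then Y → Y · (1 + 0.15)^2
     = Y · 1.3225

Percentage change = ((1 + 0.15)^2 − 1) × 100% ≈ 32.3%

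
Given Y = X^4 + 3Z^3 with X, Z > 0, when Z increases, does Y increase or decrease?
Y increases

Taking the partial derivative:
∂Y/∂Z = 9Z^2

∂Y/∂Z = 9Z^2 > 0 (assuming positive values)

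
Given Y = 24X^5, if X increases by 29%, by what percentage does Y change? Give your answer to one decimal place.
257.2%

For Y = 24X^5:
If X → X(1 + 0.29)
Then Y → Y · (1 + 0.29)^5
     ≈ Y · 3.5723

Percentage change = ((1 + 0.29)^5 − 1) × 100% ≈ 257.2%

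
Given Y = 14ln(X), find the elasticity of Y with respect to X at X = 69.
Elasticity = 1/ln(69) ≈ 0.2362

Elasticity = (dY/dX) · (X/Y)

dY/dX = 14/X
At X = 69: dY/dX = 14/69, Y = 14·ln(69)

Elasticity = (14/69) · (69 / (14·ln(69))) = 1/ln(69) ≈ 0.2362

Interpretation: for a small percentage change in X, the percentage change in Y is approximately 0.24 times as large.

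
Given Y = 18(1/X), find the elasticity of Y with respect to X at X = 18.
Elasticity = -1

Elasticity = (dY/dX) · (X/Y)

dY/dX = -18/X²
At X = 18: dY/dX = -1/18, Y = 1

Elasticity = (-1/18) · (18 / 1) = -1

Interpretation: for a small percentage change in X, the percentage change in Y is approximately -1.00 times as large.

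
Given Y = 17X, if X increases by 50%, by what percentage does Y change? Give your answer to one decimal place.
50.0%

For Y = 17X:
If X → X(1 + 0.5)
Then Y → Y · (1 + 0.5)^1
     = Y · 1.5000

Percentage change = ((1 + 0.5)^1 − 1) × 100% = 50.0%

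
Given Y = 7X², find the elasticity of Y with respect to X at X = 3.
Elasticity = 2

Elasticity = (dY/dX) · (X/Y)

dY/dX = 14·X
At X = 3: dY/dX = 42, Y = 63

Elasticity = 42 · (3 / 63) = 2

Interpretation: for a small percentage change in X, the percentage change in Y is approximately 2.00 times as large.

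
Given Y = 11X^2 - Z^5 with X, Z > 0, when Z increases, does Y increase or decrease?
Y decreases

Taking the partial derivative:
∂Y/∂Z = -5Z^4

∂Y/∂Z = -5Z^4 < 0 (assuming positive values)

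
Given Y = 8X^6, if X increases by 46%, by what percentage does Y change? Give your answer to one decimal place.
868.5%

For Y = 8X^6:
If X → X(1 + 0.46)
Then Y → Y · (1 + 0.46)^6
     ≈ Y · 9.6854

Percentage change = ((1 + 0.46)^6 − 1) × 100% ≈ 868.5%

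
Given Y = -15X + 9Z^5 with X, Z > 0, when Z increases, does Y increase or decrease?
Y increases

Taking the partial derivative:
∂Y/∂Z = 45Z^4

∂Y/∂Z = 45Z^4 > 0 (assuming positive values)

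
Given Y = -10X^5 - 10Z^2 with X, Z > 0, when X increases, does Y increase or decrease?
Y decreases

Taking the partial derivative:
∂Y/∂X = -50X^4

∂Y/∂X = -50X^4 < 0 (assuming positive values)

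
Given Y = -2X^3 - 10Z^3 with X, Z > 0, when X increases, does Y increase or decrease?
Y decreases

Taking the partial derivative:
∂Y/∂X = -6X^2

∂Y/∂X = -6X^2 < 0 (assuming positive values)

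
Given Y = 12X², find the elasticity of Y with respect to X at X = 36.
Elasticity = 2

Elasticity = (dY/dX) · (X/Y)

dY/dX = 24·X
At X = 36: dY/dX = 864, Y = 15552

Elasticity = 864 · (36 / 15552) = 2

Interpretation: for a small percentage change in X, the percentage change in Y is approximately 2.00 times as large.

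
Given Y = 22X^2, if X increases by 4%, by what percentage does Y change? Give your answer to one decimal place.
8.2%

For Y = 22X^2:
If X → X(1 + 0.04)
Then Y → Y · (1 + 0.04)^2
     = Y · 1.0816

Percentage change = ((1 + 0.04)^2 − 1) × 100% ≈ 8.2%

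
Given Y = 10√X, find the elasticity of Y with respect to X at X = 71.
Elasticity = 1/2

Elasticity = (dY/dX) · (X/Y)

dY/dX = 5/√X
At X = 71: dY/dX = 5·√71/71, Y = 10·√71

Elasticity = (5·√71/71) · (71 / (10·√71)) = 1/2

Interpretation: for a small percentage change in X, the percentage change in Y is approximately 0.50 times as large.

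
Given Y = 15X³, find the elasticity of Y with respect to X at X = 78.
Elasticity = 3

Elasticity = (dY/dX) · (X/Y)

dY/dX = 45·X²
At X = 78: dY/dX = 273780, Y = 7118280

Elasticity = 273780 · (78 / 7118280) = 3

Interpretation: for a small percentage change in X, the percentage change in Y is approximately 3.00 times as large.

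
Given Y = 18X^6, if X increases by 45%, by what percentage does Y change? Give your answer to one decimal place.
829.4%

For Y = 18X^6:
If X → X(1 + 0.45)
Then Y → Y · (1 + 0.45)^6
     ≈ Y · 9.2941

Percentage change = ((1 + 0.45)^6 − 1) × 100% ≈ 829.4%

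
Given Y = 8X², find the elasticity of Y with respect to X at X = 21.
Elasticity = 2

Elasticity = (dY/dX) · (X/Y)

dY/dX = 16·X
At X = 21: dY/dX = 336, Y = 3528

Elasticity = 336 · (21 / 3528) = 2

Interpretation: for a small percentage change in X, the percentage change in Y is approximately 2.00 times as large.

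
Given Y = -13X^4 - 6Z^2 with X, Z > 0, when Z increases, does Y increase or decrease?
Y decreases

Taking the partial derivative:
∂Y/∂Z = -12Z

∂Y/∂Z = -12Z < 0 (assuming positive values)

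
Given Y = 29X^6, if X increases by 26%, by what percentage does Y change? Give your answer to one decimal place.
300.2%

For Y = 29X^6:
If X → X(1 + 0.26)
Then Y → Y · (1 + 0.26)^6
     ≈ Y · 4.0015

Percentage change = ((1 + 0.26)^6 − 1) × 100% ≈ 300.2%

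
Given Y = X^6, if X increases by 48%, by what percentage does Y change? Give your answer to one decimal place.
950.9%

For Y = X^6:
If X → X(1 + 0.48)
Then Y → Y · (1 + 0.48)^6
     ≈ Y · 10.5092

Percentage change = ((1 + 0.48)^6 − 1) × 100% ≈ 950.9%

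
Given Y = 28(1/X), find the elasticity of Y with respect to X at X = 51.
Elasticity = -1

Elasticity = (dY/dX) · (X/Y)

dY/dX = -28/X²
At X = 51: dY/dX = -28/2601, Y = 28/51

Elasticity = (-28/2601) · (51 / (28/51)) = -1

Interpretation: for a small percentage change in X, the percentage change in Y is approximately -1.00 times as large.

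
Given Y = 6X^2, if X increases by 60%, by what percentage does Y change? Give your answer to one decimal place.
156.0%

For Y = 6X^2:
If X → X(1 + 0.6)
Then Y → Y · (1 + 0.6)^2
     = Y · 2.5600

Percentage change = ((1 + 0.6)^2 − 1) × 100% = 156.0%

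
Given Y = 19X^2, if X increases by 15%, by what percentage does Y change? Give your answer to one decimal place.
32.3%

For Y = 19X^2:
If X → X(1 + 0.15)
Then Y → Y · (1 + 0.15)^2
     = Y · 1.3225

Percentage change = ((1 + 0.15)^2 − 1) × 100% ≈ 32.3%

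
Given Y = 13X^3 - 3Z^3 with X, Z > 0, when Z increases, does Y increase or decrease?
Y decreases

Taking the partial derivative:
∂Y/∂Z = -9Z^2

∂Y/∂Z = -9Z^2 < 0 (assuming positive values)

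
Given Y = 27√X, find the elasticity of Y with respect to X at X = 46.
Elasticity = 1/2

Elasticity = (dY/dX) · (X/Y)

dY/dX = 27/(2·√X)
At X = 46: dY/dX = 27·√46/92, Y = 27·√46

Elasticity = (27·√46/92) · (46 / (27·√46)) = 1/2

Interpretation: for a small percentage change in X, the percentage change in Y is approximately 0.50 times as large.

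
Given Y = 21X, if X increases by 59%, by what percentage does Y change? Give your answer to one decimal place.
59.0%

For Y = 21X:
If X → X(1 + 0.59)
Then Y → Y · (1 + 0.59)^1
     = Y · 1.5900

Percentage change = ((1 + 0.59)^1 − 1) × 100% = 59.0%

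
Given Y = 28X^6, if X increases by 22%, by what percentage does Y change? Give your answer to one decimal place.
229.7%

For Y = 28X^6:
If X → X(1 + 0.22)
Then Y → Y · (1 + 0.22)^6
     ≈ Y · 3.2973

Percentage change = ((1 + 0.22)^6 − 1) × 100% ≈ 229.7%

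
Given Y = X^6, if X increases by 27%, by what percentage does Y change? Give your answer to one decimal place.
319.6%

For Y = X^6:
If X → X(1 + 0.27)
Then Y → Y · (1 + 0.27)^6
     ≈ Y · 4.1959

Percentage change = ((1 + 0.27)^6 − 1) × 100% ≈ 319.6%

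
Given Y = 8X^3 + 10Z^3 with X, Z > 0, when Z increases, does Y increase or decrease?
Y increases

Taking the partial derivative:
∂Y/∂Z = 30Z^2

∂Y/∂Z = 30Z^2 > 0 (assuming positive values)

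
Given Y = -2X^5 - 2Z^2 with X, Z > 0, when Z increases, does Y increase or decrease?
Y decreases

Taking the partial derivative:
∂Y/∂Z = -4Z

∂Y/∂Z = -4Z < 0 (assuming positive values)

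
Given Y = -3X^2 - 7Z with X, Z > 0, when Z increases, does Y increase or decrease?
Y decreases

Taking the partial derivative:
∂Y/∂Z = -7

∂Y/∂Z = -7 < 0 (assuming positive values)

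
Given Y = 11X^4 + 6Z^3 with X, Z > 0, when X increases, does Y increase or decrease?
Y increases

Taking the partial derivative:
∂Y/∂X = 44X^3

∂Y/∂X = 44X^3 > 0 (assuming positive values)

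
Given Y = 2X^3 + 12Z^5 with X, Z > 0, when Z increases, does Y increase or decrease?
Y increases

Taking the partial derivative:
∂Y/∂Z = 60Z^4

∂Y/∂Z = 60Z^4 > 0 (assuming positive values)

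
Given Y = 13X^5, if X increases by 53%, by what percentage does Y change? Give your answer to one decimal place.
738.4%

For Y = 13X^5:
If X → X(1 + 0.53)
Then Y → Y · (1 + 0.53)^5
     ≈ Y · 8.3841

Percentage change = ((1 + 0.53)^5 − 1) × 100% ≈ 738.4%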